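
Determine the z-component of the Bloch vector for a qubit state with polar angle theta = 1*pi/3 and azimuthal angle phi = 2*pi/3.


theta = 1.0472, phi = 2.0944
r_z = cos(theta) = 0.5000

0.5000


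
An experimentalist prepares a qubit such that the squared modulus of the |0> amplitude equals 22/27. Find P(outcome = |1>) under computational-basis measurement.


|alpha|^2 = 22/27 = 0.8148
|beta|^2 = 1 - 22/27 = 5/27 = 0.1852
P(|1>) = |beta|^2 = 0.1852

0.1852


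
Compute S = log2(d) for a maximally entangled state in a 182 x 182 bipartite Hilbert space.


For a maximally entangled state in d x d:
S = log2(d) = log2(182)
= 7.5078

7.5078


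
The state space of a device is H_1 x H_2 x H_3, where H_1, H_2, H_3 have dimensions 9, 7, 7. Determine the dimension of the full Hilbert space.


dim(H_1 x H_2 x H_3) = 9 * 7 * 7
= 63 * 7
= 441

441


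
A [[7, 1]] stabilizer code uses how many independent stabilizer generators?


For an [[n,k]] stabilizer code:
Number of stabilizer generators = n - k
= 7 - 1
= 6

6


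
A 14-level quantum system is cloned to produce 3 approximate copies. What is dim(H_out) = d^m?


Output space = H^(tensor 3) where dim(H) = 14
dim = 14^3
= 196 (after 2 factors)
= 2744 (after 3 factors)
= 2744

2744


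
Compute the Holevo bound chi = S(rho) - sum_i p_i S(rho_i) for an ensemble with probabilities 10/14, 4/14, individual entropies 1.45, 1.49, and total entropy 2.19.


chi = S(rho) - sum_i p_i * S(rho_i)
Weighted entropy = 10/14 * 1.45 + 4/14 * 1.49
= 1.4614
chi = 2.19 - 1.4614
= 0.7286

0.7286


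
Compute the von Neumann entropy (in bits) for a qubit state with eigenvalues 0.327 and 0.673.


S = -p*log2(p) - (1-p)*log2(1-p)
p = 0.3270, 1-p = 0.6730
= -0.3270 * log2(0.3270) - 0.6730 * log2(0.6730)
= -(-0.5273) - (-0.3845)
= 0.9118

0.9118


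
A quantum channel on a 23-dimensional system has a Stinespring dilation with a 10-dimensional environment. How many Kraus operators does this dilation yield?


Tracing out the environment in an orthonormal basis {|i>_E} gives Kraus operators K_i = <i|_E U |0>_E.
Number of Kraus operators = dim(H_env) = d_env
= 10

10


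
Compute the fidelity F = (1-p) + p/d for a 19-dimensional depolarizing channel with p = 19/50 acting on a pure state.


F = (1-p) + p/d
= (1 - 0.3800) + 0.3800/19
= 0.6200 + 0.0200
= 0.6400

0.6400


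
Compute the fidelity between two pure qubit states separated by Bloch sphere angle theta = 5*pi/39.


For states separated by angle theta on Bloch sphere:
F = cos^2(theta/2)
theta = 5*pi/39 = 0.4028
theta/2 = 0.2014
cos(theta/2) = 0.9798
F = 0.9600

0.9600


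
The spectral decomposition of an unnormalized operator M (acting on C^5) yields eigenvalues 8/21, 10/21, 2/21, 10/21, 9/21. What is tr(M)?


tr(M) = sum of eigenvalues
= 8/21 + 10/21 + 2/21 + 10/21 + 9/21
= 39/21
= 1.8571

1.8571


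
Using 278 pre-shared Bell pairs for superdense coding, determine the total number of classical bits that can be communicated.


Superdense coding allows 2 classical bits per shared entangled pair.
278 pair(s) -> 2 * 278 = 556 classical bits

556


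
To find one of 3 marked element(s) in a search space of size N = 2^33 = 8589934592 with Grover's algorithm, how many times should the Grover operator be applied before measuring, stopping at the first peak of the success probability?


After j Grover iterations the success probability is P(j) = sin^2((2j+1)*theta), where sin(theta) = sqrt(k/N).
N = 2^33 = 8589934592, k = 3
sin(theta) = sqrt(k/N) = 1.868812365e-05
theta = arcsin(sqrt(k/N)) = 1.868812365e-05 rad
P(j) reaches its first maximum when (2j+1)*theta is as close as possible to pi/2, i.e. j = round(pi/(4*theta) - 1/2).
pi/(4*theta) - 1/2 = 42026.0928
(For comparison, the common estimate pi/4 * sqrt(N/k) = 42026.5928; the exact maximiser is used here.)
Optimal iterations = 42026

42026


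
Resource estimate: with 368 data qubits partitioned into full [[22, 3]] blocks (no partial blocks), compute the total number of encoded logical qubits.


Each code block uses 22 physical qubits for 3 logical qubit(s).
Number of complete blocks = floor(368 / 22) = 16
Logical qubits = 16 * 3
= 48

48


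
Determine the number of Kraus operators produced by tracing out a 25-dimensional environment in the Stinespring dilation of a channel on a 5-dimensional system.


Tracing out the environment in an orthonormal basis {|i>_E} gives Kraus operators K_i = <i|_E U |0>_E.
Number of Kraus operators = dim(H_env) = d_env
= 25

25


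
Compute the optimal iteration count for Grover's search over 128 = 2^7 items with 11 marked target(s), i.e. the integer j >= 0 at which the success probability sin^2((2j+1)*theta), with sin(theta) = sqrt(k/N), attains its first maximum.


After j Grover iterations the success probability is P(j) = sin^2((2j+1)*theta), where sin(theta) = sqrt(k/N).
N = 2^7 = 128, k = 11
sin(theta) = sqrt(k/N) = 0.293150985
theta = arcsin(sqrt(k/N)) = 0.2975209614 rad
P(j) reaches its first maximum when (2j+1)*theta is as close as possible to pi/2, i.e. j = round(pi/(4*theta) - 1/2).
pi/(4*theta) - 1/2 = 2.1398
(For comparison, the common estimate pi/4 * sqrt(N/k) = 2.6792; the exact maximiser is used here.)
Optimal iterations = 2

2


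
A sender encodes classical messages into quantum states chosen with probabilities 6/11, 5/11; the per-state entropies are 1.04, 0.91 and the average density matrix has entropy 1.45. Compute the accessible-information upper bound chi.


chi = S(rho) - sum_i p_i * S(rho_i)
Weighted entropy = 6/11 * 1.04 + 5/11 * 0.91
= 0.9809
chi = 1.45 - 0.9809
= 0.4691

0.4691


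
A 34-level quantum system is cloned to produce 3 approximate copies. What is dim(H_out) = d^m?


Output space = H^(tensor 3) where dim(H) = 34
dim = 34^3
= 1156 (after 2 factors)
= 39304 (after 3 factors)
= 39304

39304


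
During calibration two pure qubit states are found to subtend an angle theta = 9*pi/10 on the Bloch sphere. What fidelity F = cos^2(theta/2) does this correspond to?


For states separated by angle theta on Bloch sphere:
F = cos^2(theta/2)
theta = 9*pi/10 = 2.8274
theta/2 = 1.4137
cos(theta/2) = 0.1564
F = 0.0245

0.0245


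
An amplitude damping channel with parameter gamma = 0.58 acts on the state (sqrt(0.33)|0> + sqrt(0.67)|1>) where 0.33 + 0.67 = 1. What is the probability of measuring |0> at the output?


For amplitude damping with parameter gamma on state sqrt(a)|0> + sqrt(b)|1>:
alpha^2 = 0.33, beta^2 = 0.67
P(|0>) = alpha^2 + gamma * beta^2
= 0.33 + 0.58 * 0.67
= 0.33 + 0.3886
= 0.7186

0.7186


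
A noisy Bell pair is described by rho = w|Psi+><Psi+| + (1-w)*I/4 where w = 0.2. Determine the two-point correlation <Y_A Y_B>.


|Psi+> = (|01> + |10>)/sqrt(2)
For the pure Bell state, <Y_A Y_B> = +1 (Bell-state Pauli correlator).
The maximally-mixed part I/4 has tr(I/4 * P tensor P) = 0 for any traceless Pauli P.
So <Y_A Y_B>_rho = w * (+1) + (1 - w) * 0
= 0.2 * (+1)
= 0.2000

0.2000


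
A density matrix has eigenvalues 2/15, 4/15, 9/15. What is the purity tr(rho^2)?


tr(rho^2) = sum of eigenvalues squared
= (2/15)^2 + (4/15)^2 + (9/15)^2
= (4 + 16 + 81) / 225
= 101/225
= 0.4489

0.4489


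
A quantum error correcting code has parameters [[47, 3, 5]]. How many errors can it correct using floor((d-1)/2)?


Code parameters: [[47, 3, 5]], distance d = 5.
Number of correctable errors = floor((d-1)/2)
= floor((5 - 1)/2)
= floor(4/2)
= 2

2


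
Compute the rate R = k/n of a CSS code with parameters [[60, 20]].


Code rate R = k/n
= 20/60
= 0.3333

0.3333


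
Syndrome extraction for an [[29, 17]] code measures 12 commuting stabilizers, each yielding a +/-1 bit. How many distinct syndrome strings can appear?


Each stabilizer generator gives a binary (+1 or -1) measurement outcome.
With 12 independent generators:
Total syndromes = 2^12
= 4096

4096


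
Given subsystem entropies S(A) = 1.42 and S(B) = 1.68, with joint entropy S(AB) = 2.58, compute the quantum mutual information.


I(A:B) = S(A) + S(B) - S(AB)
= 1.42 + 1.68 - 2.58
= 0.5200

0.5200


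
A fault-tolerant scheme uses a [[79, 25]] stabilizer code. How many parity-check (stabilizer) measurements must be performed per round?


For an [[n,k]] stabilizer code:
Number of stabilizer generators = n - k
= 79 - 25
= 54

54


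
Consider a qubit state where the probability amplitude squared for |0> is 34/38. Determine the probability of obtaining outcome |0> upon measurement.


|alpha|^2 = 34/38 = 0.8947
|beta|^2 = 1 - 34/38 = 4/38 = 0.1053
P(|0>) = |alpha|^2 = 0.8947

0.8947


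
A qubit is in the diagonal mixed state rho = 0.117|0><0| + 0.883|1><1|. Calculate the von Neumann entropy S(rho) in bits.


S = -p*log2(p) - (1-p)*log2(1-p)
p = 0.1170, 1-p = 0.8830
= -0.1170 * log2(0.1170) - 0.8830 * log2(0.8830)
= -(-0.3622) - (-0.1585)
= 0.5207

0.5207


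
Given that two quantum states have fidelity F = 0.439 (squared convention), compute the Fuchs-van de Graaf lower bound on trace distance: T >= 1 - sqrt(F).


Fuchs-van de Graaf (squared-fidelity convention): 1 - sqrt(F) <= T <= sqrt(1 - F).
Lower bound: T >= 1 - sqrt(F)
sqrt(F) = sqrt(0.439) = 0.6626
T >= 1 - 0.6626
T >= 0.3374

0.3374


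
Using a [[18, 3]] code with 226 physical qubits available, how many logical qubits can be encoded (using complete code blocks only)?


Each code block uses 18 physical qubits for 3 logical qubit(s).
Number of complete blocks = floor(226 / 18) = 12
Logical qubits = 12 * 3
= 36

36


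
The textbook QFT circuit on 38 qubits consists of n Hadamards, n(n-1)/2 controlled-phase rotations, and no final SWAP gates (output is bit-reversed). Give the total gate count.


Hadamard gates: 38
Controlled rotations: n*(n-1)/2 = 38*37/2 = 703
SWAP gates: 0 (omitted)
Total = 38 + 703
= 741

741


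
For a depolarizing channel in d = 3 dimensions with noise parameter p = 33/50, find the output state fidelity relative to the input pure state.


F = (1-p) + p/d
= (1 - 0.6600) + 0.6600/3
= 0.3400 + 0.2200
= 0.5600

0.5600


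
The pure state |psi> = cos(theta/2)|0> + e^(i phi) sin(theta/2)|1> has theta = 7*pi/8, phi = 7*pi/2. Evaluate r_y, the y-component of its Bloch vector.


theta = 2.7489, phi = 10.9956
r_y = sin(theta)*sin(phi) = 0.3827 * -1.0000
r_y = -0.3827

-0.3827


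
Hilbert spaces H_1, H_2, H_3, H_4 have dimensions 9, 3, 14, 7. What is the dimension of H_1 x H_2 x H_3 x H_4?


dim(H_1 x H_2 x H_3 x H_4) = 9 * 3 * 14 * 7
= 27 * 14 * 7
= 378 * 7
= 2646

2646


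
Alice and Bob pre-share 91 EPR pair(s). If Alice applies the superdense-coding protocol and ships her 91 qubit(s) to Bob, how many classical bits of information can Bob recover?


Superdense coding allows 2 classical bits per shared entangled pair.
91 pair(s) -> 2 * 91 = 182 classical bits

182


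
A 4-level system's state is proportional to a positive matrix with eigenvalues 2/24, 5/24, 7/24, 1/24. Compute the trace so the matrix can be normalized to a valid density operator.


tr(M) = sum of eigenvalues
= 2/24 + 5/24 + 7/24 + 1/24
= 15/24
= 0.6250

0.6250


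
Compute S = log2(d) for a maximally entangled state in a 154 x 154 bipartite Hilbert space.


For a maximally entangled state in d x d:
S = log2(d) = log2(154)
= 7.2668

7.2668


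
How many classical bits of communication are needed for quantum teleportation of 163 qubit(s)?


Quantum teleportation requires 2 classical bits per qubit teleported.
163 qubit(s) -> 2 * 163 = 326 classical bits

326


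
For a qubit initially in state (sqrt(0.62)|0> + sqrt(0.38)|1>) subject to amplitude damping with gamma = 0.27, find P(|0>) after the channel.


For amplitude damping with parameter gamma on state sqrt(a)|0> + sqrt(b)|1>:
alpha^2 = 0.62, beta^2 = 0.38
P(|0>) = alpha^2 + gamma * beta^2
= 0.62 + 0.27 * 0.38
= 0.62 + 0.1026
= 0.7226

0.7226


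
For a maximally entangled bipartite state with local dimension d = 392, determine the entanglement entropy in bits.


For a maximally entangled state in d x d:
S = log2(d) = log2(392)
= 8.6147

8.6147


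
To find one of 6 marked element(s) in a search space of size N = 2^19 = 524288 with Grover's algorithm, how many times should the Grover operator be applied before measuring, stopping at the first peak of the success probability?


After j Grover iterations the success probability is P(j) = sin^2((2j+1)*theta), where sin(theta) = sqrt(k/N).
N = 2^19 = 524288, k = 6
sin(theta) = sqrt(k/N) = 0.003382911734
theta = arcsin(sqrt(k/N)) = 0.003382918186 rad
P(j) reaches its first maximum when (2j+1)*theta is as close as possible to pi/2, i.e. j = round(pi/(4*theta) - 1/2).
pi/(4*theta) - 1/2 = 231.6659
(For comparison, the common estimate pi/4 * sqrt(N/k) = 232.1663; the exact maximiser is used here.)
Optimal iterations = 232

232


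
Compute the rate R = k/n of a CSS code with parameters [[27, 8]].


Code rate R = k/n
= 8/27
= 0.2963

0.2963


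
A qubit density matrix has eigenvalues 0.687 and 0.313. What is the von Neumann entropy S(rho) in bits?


S = -p*log2(p) - (1-p)*log2(1-p)
p = 0.6870, 1-p = 0.3130
= -0.6870 * log2(0.6870) - 0.3130 * log2(0.3130)
= -(-0.3721) - (-0.5245)
= 0.8966

0.8966


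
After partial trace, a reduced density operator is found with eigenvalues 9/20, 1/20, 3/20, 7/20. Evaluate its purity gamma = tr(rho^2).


tr(rho^2) = sum of eigenvalues squared
= (9/20)^2 + (1/20)^2 + (3/20)^2 + (7/20)^2
= (81 + 1 + 9 + 49) / 400
= 140/400
= 0.3500

0.3500


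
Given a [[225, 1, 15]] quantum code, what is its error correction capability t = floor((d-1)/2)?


Code parameters: [[225, 1, 15]], distance d = 15.
Number of correctable errors = floor((d-1)/2)
= floor((15 - 1)/2)
= floor(14/2)
= 7

7


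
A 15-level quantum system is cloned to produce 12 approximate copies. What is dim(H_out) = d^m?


Output space = H^(tensor 12) where dim(H) = 15
dim = 15^12
= 225 (after 2 factors)
= 3375 (after 3 factors)
= 50625 (after 4 factors)
= 759375 (after 5 factors)
= 11390625 (after 6 factors)
= 170859375 (after 7 factors)
= 2562890625 (after 8 factors)
= 38443359375 (after 9 factors)
= 576650390625 (after 10 factors)
= 8649755859375 (after 11 factors)
= 129746337890625 (after 12 factors)
= 129746337890625

129746337890625


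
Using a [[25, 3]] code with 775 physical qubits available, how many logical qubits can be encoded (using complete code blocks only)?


Each code block uses 25 physical qubits for 3 logical qubit(s).
Number of complete blocks = floor(775 / 25) = 31
Logical qubits = 31 * 3
= 93

93


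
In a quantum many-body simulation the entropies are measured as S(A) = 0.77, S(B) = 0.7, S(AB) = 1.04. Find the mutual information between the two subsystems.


I(A:B) = S(A) + S(B) - S(AB)
= 0.77 + 0.7 - 1.04
= 0.4300

0.4300


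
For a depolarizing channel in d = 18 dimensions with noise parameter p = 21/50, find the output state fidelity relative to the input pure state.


F = (1-p) + p/d
= (1 - 0.4200) + 0.4200/18
= 0.5800 + 0.0233
= 0.6033

0.6033


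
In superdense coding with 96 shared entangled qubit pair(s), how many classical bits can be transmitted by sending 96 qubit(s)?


Superdense coding allows 2 classical bits per shared entangled pair.
96 pair(s) -> 2 * 96 = 192 classical bits

192


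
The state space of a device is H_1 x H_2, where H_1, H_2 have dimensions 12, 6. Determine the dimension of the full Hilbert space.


dim(H_1 x H_2) = 12 * 6
= 72

72


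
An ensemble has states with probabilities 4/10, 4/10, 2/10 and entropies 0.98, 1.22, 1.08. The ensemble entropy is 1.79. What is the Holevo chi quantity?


chi = S(rho) - sum_i p_i * S(rho_i)
Weighted entropy = 4/10 * 0.98 + 4/10 * 1.22 + 2/10 * 1.08
= 1.0960
chi = 1.79 - 1.0960
= 0.6940

0.6940


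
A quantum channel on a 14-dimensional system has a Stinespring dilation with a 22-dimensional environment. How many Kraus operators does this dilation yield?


Tracing out the environment in an orthonormal basis {|i>_E} gives Kraus operators K_i = <i|_E U |0>_E.
Number of Kraus operators = dim(H_env) = d_env
= 22

22


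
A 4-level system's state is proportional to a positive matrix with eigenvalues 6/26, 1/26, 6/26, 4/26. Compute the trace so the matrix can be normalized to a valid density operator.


tr(M) = sum of eigenvalues
= 6/26 + 1/26 + 6/26 + 4/26
= 17/26
= 0.6538

0.6538


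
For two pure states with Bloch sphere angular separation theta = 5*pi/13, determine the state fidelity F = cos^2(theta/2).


For states separated by angle theta on Bloch sphere:
F = cos^2(theta/2)
theta = 5*pi/13 = 1.2083
theta/2 = 0.6042
cos(theta/2) = 0.8230
F = 0.6773

0.6773


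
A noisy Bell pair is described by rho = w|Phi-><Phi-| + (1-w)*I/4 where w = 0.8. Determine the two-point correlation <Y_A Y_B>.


|Phi-> = (|00> - |11>)/sqrt(2)
For the pure Bell state, <Y_A Y_B> = +1 (Bell-state Pauli correlator).
The maximally-mixed part I/4 has tr(I/4 * P tensor P) = 0 for any traceless Pauli P.
So <Y_A Y_B>_rho = w * (+1) + (1 - w) * 0
= 0.8 * (+1)
= 0.8000

0.8000


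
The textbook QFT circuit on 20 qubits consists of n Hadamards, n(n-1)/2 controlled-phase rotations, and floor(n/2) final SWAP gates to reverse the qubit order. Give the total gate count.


Hadamard gates: 20
Controlled rotations: n*(n-1)/2 = 20*19/2 = 190
SWAP gates: floor(n/2) = floor(20/2) = 10
Total = 20 + 190 + 10
= 220

220


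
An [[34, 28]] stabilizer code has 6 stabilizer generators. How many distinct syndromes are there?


Each stabilizer generator gives a binary (+1 or -1) measurement outcome.
With 6 independent generators:
Total syndromes = 2^6
= 64

64


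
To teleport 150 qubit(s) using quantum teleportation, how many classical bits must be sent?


Quantum teleportation requires 2 classical bits per qubit teleported.
150 qubit(s) -> 2 * 150 = 300 classical bits

300


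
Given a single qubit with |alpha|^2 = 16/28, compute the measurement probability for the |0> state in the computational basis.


|alpha|^2 = 16/28 = 0.5714
|beta|^2 = 1 - 16/28 = 12/28 = 0.4286
P(|0>) = |alpha|^2 = 0.5714

0.5714


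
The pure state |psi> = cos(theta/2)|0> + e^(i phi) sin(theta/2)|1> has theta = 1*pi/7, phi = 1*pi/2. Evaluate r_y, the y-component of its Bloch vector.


theta = 0.4488, phi = 1.5708
r_y = sin(theta)*sin(phi) = 0.4339 * 1.0000
r_y = 0.4339

0.4339


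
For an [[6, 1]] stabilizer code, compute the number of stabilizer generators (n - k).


For an [[n,k]] stabilizer code:
Number of stabilizer generators = n - k
= 6 - 1
= 5

5


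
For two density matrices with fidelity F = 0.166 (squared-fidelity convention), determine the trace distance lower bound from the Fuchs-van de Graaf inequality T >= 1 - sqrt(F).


Fuchs-van de Graaf (squared-fidelity convention): 1 - sqrt(F) <= T <= sqrt(1 - F).
Lower bound: T >= 1 - sqrt(F)
sqrt(F) = sqrt(0.166) = 0.4074
T >= 1 - 0.4074
T >= 0.5926

0.5926


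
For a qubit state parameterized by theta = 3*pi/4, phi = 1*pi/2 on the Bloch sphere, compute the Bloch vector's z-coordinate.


theta = 2.3562, phi = 1.5708
r_z = cos(theta) = -0.7071

-0.7071


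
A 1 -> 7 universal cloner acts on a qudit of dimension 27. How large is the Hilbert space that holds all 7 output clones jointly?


Output space = H^(tensor 7) where dim(H) = 27
dim = 27^7
= 729 (after 2 factors)
= 19683 (after 3 factors)
= 531441 (after 4 factors)
= 14348907 (after 5 factors)
= 387420489 (after 6 factors)
= 10460353203 (after 7 factors)
= 10460353203

10460353203


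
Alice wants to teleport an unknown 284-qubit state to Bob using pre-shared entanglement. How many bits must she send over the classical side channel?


Quantum teleportation requires 2 classical bits per qubit teleported.
284 qubit(s) -> 2 * 284 = 568 classical bits

568


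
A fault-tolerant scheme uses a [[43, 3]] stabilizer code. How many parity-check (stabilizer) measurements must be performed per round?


For an [[n,k]] stabilizer code:
Number of stabilizer generators = n - k
= 43 - 3
= 40

40


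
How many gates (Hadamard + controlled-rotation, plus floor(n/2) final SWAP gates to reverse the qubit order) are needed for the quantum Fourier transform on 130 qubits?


Hadamard gates: 130
Controlled rotations: n*(n-1)/2 = 130*129/2 = 8385
SWAP gates: floor(n/2) = floor(130/2) = 65
Total = 130 + 8385 + 65
= 8580

8580


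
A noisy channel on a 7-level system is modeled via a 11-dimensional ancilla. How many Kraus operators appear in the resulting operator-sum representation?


Tracing out the environment in an orthonormal basis {|i>_E} gives Kraus operators K_i = <i|_E U |0>_E.
Number of Kraus operators = dim(H_env) = d_env
= 11

11


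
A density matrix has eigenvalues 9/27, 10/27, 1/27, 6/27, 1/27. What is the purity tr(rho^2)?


tr(rho^2) = sum of eigenvalues squared
= (9/27)^2 + (10/27)^2 + (1/27)^2 + (6/27)^2 + (1/27)^2
= (81 + 100 + 1 + 36 + 1) / 729
= 219/729
= 0.3004

0.3004


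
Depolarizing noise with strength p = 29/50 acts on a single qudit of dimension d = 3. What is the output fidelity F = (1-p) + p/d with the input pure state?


F = (1-p) + p/d
= (1 - 0.5800) + 0.5800/3
= 0.4200 + 0.1933
= 0.6133

0.6133


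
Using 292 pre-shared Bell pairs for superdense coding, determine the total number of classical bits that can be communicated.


Superdense coding allows 2 classical bits per shared entangled pair.
292 pair(s) -> 2 * 292 = 584 classical bits

584


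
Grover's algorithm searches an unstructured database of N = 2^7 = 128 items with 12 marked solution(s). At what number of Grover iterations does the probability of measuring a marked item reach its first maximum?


After j Grover iterations the success probability is P(j) = sin^2((2j+1)*theta), where sin(theta) = sqrt(k/N).
N = 2^7 = 128, k = 12
sin(theta) = sqrt(k/N) = 0.3061862178
theta = arcsin(sqrt(k/N)) = 0.3111842443 rad
P(j) reaches its first maximum when (2j+1)*theta is as close as possible to pi/2, i.e. j = round(pi/(4*theta) - 1/2).
pi/(4*theta) - 1/2 = 2.0239
(For comparison, the common estimate pi/4 * sqrt(N/k) = 2.5651; the exact maximiser is used here.)
Optimal iterations = 2

2


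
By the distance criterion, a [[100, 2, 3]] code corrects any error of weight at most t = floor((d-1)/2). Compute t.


Code parameters: [[100, 2, 3]], distance d = 3.
Number of correctable errors = floor((d-1)/2)
= floor((3 - 1)/2)
= floor(2/2)
= 1

1


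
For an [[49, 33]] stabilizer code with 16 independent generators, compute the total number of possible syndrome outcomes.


Each stabilizer generator gives a binary (+1 or -1) measurement outcome.
With 16 independent generators:
Total syndromes = 2^16
= 65536

65536


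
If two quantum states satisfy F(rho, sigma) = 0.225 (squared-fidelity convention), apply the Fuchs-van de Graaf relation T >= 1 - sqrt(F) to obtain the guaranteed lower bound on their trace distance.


Fuchs-van de Graaf (squared-fidelity convention): 1 - sqrt(F) <= T <= sqrt(1 - F).
Lower bound: T >= 1 - sqrt(F)
sqrt(F) = sqrt(0.225) = 0.4743
T >= 1 - 0.4743
T >= 0.5257

0.5257


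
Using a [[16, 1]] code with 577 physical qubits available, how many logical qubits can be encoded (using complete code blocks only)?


Each code block uses 16 physical qubits for 1 logical qubit(s).
Number of complete blocks = floor(577 / 16) = 36
Logical qubits = 36 * 1
= 36

36


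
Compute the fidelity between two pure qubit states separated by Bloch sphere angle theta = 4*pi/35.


For states separated by angle theta on Bloch sphere:
F = cos^2(theta/2)
theta = 4*pi/35 = 0.3590
theta/2 = 0.1795
cos(theta/2) = 0.9839
F = 0.9681

0.9681


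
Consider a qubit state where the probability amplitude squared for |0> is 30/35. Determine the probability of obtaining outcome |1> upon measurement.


|alpha|^2 = 30/35 = 0.8571
|beta|^2 = 1 - 30/35 = 5/35 = 0.1429
P(|1>) = |beta|^2 = 0.1429

0.1429


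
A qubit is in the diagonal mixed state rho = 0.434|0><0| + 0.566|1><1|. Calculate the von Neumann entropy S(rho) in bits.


S = -p*log2(p) - (1-p)*log2(1-p)
p = 0.4340, 1-p = 0.5660
= -0.4340 * log2(0.4340) - 0.5660 * log2(0.5660)
= -(-0.5226) - (-0.4648)
= 0.9874

0.9874


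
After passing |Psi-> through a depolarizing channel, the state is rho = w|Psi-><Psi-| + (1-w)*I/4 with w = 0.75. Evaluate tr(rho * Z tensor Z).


|Psi-> = (|01> - |10>)/sqrt(2)
For the pure Bell state, <Z_A Z_B> = -1 (Bell-state Pauli correlator).
The maximally-mixed part I/4 has tr(I/4 * P tensor P) = 0 for any traceless Pauli P.
So <Z_A Z_B>_rho = w * (-1) + (1 - w) * 0
= 0.75 * (-1)
= -0.7500

-0.7500


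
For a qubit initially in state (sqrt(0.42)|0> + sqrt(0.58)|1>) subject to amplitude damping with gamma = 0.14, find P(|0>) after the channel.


For amplitude damping with parameter gamma on state sqrt(a)|0> + sqrt(b)|1>:
alpha^2 = 0.42, beta^2 = 0.58
P(|0>) = alpha^2 + gamma * beta^2
= 0.42 + 0.14 * 0.58
= 0.42 + 0.0812
= 0.5012

0.5012


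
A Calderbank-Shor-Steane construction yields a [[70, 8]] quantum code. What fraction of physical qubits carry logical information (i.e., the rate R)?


Code rate R = k/n
= 8/70
= 0.1143

0.1143


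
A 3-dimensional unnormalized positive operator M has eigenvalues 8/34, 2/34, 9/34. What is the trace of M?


tr(M) = sum of eigenvalues
= 8/34 + 2/34 + 9/34
= 19/34
= 0.5588

0.5588


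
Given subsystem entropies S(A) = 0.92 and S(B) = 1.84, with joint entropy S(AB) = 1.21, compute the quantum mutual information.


I(A:B) = S(A) + S(B) - S(AB)
= 0.92 + 1.84 - 1.21
= 1.5500

1.5500


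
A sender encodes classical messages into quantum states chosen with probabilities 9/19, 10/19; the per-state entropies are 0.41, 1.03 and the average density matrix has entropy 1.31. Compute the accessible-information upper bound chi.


chi = S(rho) - sum_i p_i * S(rho_i)
Weighted entropy = 9/19 * 0.41 + 10/19 * 1.03
= 0.7363
chi = 1.31 - 0.7363
= 0.5737

0.5737


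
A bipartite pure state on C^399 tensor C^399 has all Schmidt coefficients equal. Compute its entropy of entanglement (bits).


For a maximally entangled state in d x d:
S = log2(d) = log2(399)
= 8.6402

8.6402


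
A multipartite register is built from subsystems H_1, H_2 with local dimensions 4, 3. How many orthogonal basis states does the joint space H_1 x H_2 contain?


dim(H_1 x H_2) = 4 * 3
= 12

12


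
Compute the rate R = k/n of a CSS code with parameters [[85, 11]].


Code rate R = k/n
= 11/85
= 0.1294

0.1294


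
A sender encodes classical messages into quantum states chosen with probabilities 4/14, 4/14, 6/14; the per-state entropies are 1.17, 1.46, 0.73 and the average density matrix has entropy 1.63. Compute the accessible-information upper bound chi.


chi = S(rho) - sum_i p_i * S(rho_i)
Weighted entropy = 4/14 * 1.17 + 4/14 * 1.46 + 6/14 * 0.73
= 1.0643
chi = 1.63 - 1.0643
= 0.5657

0.5657


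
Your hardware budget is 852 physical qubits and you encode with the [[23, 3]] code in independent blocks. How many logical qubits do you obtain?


Each code block uses 23 physical qubits for 3 logical qubit(s).
Number of complete blocks = floor(852 / 23) = 37
Logical qubits = 37 * 3
= 111

111


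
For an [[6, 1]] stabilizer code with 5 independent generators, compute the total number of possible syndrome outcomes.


Each stabilizer generator gives a binary (+1 or -1) measurement outcome.
With 5 independent generators:
Total syndromes = 2^5
= 32

32


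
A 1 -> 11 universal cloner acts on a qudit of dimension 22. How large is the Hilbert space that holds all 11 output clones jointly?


Output space = H^(tensor 11) where dim(H) = 22
dim = 22^11
= 484 (after 2 factors)
= 10648 (after 3 factors)
= 234256 (after 4 factors)
= 5153632 (after 5 factors)
= 113379904 (after 6 factors)
= 2494357888 (after 7 factors)
= 54875873536 (after 8 factors)
= 1207269217792 (after 9 factors)
= 26559922791424 (after 10 factors)
= 584318301411328 (after 11 factors)
= 584318301411328

584318301411328


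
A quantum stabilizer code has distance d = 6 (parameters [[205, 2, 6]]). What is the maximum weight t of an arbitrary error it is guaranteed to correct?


Code parameters: [[205, 2, 6]], distance d = 6.
Number of correctable errors = floor((d-1)/2)
= floor((6 - 1)/2)
= floor(5/2)
= 2

2


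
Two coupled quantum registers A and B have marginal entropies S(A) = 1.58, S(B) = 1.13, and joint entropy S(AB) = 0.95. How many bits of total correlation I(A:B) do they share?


I(A:B) = S(A) + S(B) - S(AB)
= 1.58 + 1.13 - 0.95
= 1.7600

1.7600


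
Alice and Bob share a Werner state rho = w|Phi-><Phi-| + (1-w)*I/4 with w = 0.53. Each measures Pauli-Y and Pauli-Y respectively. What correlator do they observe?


|Phi-> = (|00> - |11>)/sqrt(2)
For the pure Bell state, <Y_A Y_B> = +1 (Bell-state Pauli correlator).
The maximally-mixed part I/4 has tr(I/4 * P tensor P) = 0 for any traceless Pauli P.
So <Y_A Y_B>_rho = w * (+1) + (1 - w) * 0
= 0.53 * (+1)
= 0.5300

0.5300


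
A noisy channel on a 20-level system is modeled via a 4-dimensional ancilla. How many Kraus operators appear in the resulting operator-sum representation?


Tracing out the environment in an orthonormal basis {|i>_E} gives Kraus operators K_i = <i|_E U |0>_E.
Number of Kraus operators = dim(H_env) = d_env
= 4

4


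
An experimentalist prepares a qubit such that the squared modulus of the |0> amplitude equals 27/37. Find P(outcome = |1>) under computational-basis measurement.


|alpha|^2 = 27/37 = 0.7297
|beta|^2 = 1 - 27/37 = 10/37 = 0.2703
P(|1>) = |beta|^2 = 0.2703

0.2703


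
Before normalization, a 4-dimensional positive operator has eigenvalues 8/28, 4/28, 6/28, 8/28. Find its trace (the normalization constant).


tr(M) = sum of eigenvalues
= 8/28 + 4/28 + 6/28 + 8/28
= 26/28
= 0.9286

0.9286


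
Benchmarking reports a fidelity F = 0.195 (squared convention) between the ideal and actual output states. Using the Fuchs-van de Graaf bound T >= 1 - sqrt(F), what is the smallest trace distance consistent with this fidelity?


Fuchs-van de Graaf (squared-fidelity convention): 1 - sqrt(F) <= T <= sqrt(1 - F).
Lower bound: T >= 1 - sqrt(F)
sqrt(F) = sqrt(0.195) = 0.4416
T >= 1 - 0.4416
T >= 0.5584

0.5584


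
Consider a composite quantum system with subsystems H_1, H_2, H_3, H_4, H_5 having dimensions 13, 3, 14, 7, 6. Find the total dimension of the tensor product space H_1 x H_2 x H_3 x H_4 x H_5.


dim(H_1 x H_2 x H_3 x H_4 x H_5) = 13 * 3 * 14 * 7 * 6
= 39 * 14 * 7 * 6
= 546 * 7 * 6
= 3822 * 6
= 22932

22932


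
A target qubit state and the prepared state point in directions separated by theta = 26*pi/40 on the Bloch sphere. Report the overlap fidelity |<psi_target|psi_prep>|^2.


For states separated by angle theta on Bloch sphere:
F = cos^2(theta/2)
theta = 26*pi/40 = 2.0420
theta/2 = 1.0210
cos(theta/2) = 0.5225
F = 0.2730

0.2730


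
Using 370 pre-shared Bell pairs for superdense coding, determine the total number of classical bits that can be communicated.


Superdense coding allows 2 classical bits per shared entangled pair.
370 pair(s) -> 2 * 370 = 740 classical bits

740


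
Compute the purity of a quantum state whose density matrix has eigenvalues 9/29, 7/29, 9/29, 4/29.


tr(rho^2) = sum of eigenvalues squared
= (9/29)^2 + (7/29)^2 + (9/29)^2 + (4/29)^2
= (81 + 49 + 81 + 16) / 841
= 227/841
= 0.2699

0.2699


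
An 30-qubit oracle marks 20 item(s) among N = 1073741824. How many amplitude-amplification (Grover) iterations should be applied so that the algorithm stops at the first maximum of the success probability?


After j Grover iterations the success probability is P(j) = sin^2((2j+1)*theta), where sin(theta) = sqrt(k/N).
N = 2^30 = 1073741824, k = 20
sin(theta) = sqrt(k/N) = 0.0001364787584
theta = arcsin(sqrt(k/N)) = 0.0001364787588 rad
P(j) reaches its first maximum when (2j+1)*theta is as close as possible to pi/2, i.e. j = round(pi/(4*theta) - 1/2).
pi/(4*theta) - 1/2 = 5754.2282
(For comparison, the common estimate pi/4 * sqrt(N/k) = 5754.7282; the exact maximiser is used here.)
Optimal iterations = 5754

5754


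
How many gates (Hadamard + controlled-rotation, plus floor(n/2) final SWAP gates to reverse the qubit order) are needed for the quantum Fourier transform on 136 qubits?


Hadamard gates: 136
Controlled rotations: n*(n-1)/2 = 136*135/2 = 9180
SWAP gates: floor(n/2) = floor(136/2) = 68
Total = 136 + 9180 + 68
= 9384

9384


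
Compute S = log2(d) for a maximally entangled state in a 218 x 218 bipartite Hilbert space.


For a maximally entangled state in d x d:
S = log2(d) = log2(218)
= 7.7682

7.7682


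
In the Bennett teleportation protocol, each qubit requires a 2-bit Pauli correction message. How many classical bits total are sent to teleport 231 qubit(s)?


Quantum teleportation requires 2 classical bits per qubit teleported.
231 qubit(s) -> 2 * 231 = 462 classical bits

462


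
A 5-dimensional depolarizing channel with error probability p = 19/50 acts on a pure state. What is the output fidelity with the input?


F = (1-p) + p/d
= (1 - 0.3800) + 0.3800/5
= 0.6200 + 0.0760
= 0.6960

0.6960


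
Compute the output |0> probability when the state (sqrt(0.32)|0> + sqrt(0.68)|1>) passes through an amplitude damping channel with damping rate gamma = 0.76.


For amplitude damping with parameter gamma on state sqrt(a)|0> + sqrt(b)|1>:
alpha^2 = 0.32, beta^2 = 0.68
P(|0>) = alpha^2 + gamma * beta^2
= 0.32 + 0.76 * 0.68
= 0.32 + 0.5168
= 0.8368

0.8368


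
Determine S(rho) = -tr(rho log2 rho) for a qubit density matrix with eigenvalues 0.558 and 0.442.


S = -p*log2(p) - (1-p)*log2(1-p)
p = 0.5580, 1-p = 0.4420
= -0.5580 * log2(0.5580) - 0.4420 * log2(0.4420)
= -(-0.4696) - (-0.5206)
= 0.9903

0.9903


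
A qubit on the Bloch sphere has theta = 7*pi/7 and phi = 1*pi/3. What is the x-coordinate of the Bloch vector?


theta = 3.1416, phi = 1.0472
r_x = sin(theta)*cos(phi) = 0.0000 * 0.5000
r_x = 0.0000

0.0000


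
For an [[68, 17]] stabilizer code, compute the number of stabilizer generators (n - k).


For an [[n,k]] stabilizer code:
Number of stabilizer generators = n - k
= 68 - 17
= 51

51


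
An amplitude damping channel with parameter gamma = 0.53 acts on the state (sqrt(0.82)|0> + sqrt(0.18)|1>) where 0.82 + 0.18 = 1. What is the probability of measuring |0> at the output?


For amplitude damping with parameter gamma on state sqrt(a)|0> + sqrt(b)|1>:
alpha^2 = 0.82, beta^2 = 0.18
P(|0>) = alpha^2 + gamma * beta^2
= 0.82 + 0.53 * 0.18
= 0.82 + 0.0954
= 0.9154

0.9154


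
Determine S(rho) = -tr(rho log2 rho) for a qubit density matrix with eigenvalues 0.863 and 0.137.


S = -p*log2(p) - (1-p)*log2(1-p)
p = 0.8630, 1-p = 0.1370
= -0.8630 * log2(0.8630) - 0.1370 * log2(0.1370)
= -(-0.1834) - (-0.3929)
= 0.5763

0.5763


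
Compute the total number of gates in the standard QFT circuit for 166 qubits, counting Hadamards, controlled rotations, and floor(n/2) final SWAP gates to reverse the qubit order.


Hadamard gates: 166
Controlled rotations: n*(n-1)/2 = 166*165/2 = 13695
SWAP gates: floor(n/2) = floor(166/2) = 83
Total = 166 + 13695 + 83
= 13944

13944


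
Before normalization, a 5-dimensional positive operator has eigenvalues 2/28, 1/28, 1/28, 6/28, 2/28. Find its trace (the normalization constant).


tr(M) = sum of eigenvalues
= 2/28 + 1/28 + 1/28 + 6/28 + 2/28
= 12/28
= 0.4286

0.4286


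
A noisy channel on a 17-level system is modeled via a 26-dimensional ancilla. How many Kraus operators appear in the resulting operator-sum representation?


Tracing out the environment in an orthonormal basis {|i>_E} gives Kraus operators K_i = <i|_E U |0>_E.
Number of Kraus operators = dim(H_env) = d_env
= 26

26


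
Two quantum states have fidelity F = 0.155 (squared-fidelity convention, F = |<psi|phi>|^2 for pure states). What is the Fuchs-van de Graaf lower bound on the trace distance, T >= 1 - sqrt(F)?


Fuchs-van de Graaf (squared-fidelity convention): 1 - sqrt(F) <= T <= sqrt(1 - F).
Lower bound: T >= 1 - sqrt(F)
sqrt(F) = sqrt(0.155) = 0.3937
T >= 1 - 0.3937
T >= 0.6063

0.6063


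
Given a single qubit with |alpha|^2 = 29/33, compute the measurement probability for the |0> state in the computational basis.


|alpha|^2 = 29/33 = 0.8788
|beta|^2 = 1 - 29/33 = 4/33 = 0.1212
P(|0>) = |alpha|^2 = 0.8788

0.8788


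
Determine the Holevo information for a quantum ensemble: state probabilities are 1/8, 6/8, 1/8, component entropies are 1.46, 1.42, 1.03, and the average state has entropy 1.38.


chi = S(rho) - sum_i p_i * S(rho_i)
Weighted entropy = 1/8 * 1.46 + 6/8 * 1.42 + 1/8 * 1.03
= 1.3762
chi = 1.38 - 1.3762
= 0.0037

0.0037


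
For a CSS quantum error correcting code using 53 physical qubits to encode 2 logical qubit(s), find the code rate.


Code rate R = k/n
= 2/53
= 0.0377

0.0377


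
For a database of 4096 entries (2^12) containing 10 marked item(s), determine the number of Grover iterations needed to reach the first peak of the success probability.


After j Grover iterations the success probability is P(j) = sin^2((2j+1)*theta), where sin(theta) = sqrt(k/N).
N = 2^12 = 4096, k = 10
sin(theta) = sqrt(k/N) = 0.04941058844
theta = arcsin(sqrt(k/N)) = 0.04943071578 rad
P(j) reaches its first maximum when (2j+1)*theta is as close as possible to pi/2, i.e. j = round(pi/(4*theta) - 1/2).
pi/(4*theta) - 1/2 = 15.3889
(For comparison, the common estimate pi/4 * sqrt(N/k) = 15.8953; the exact maximiser is used here.)
Optimal iterations = 15

15


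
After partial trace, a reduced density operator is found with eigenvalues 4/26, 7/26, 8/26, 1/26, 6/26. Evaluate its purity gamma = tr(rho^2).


tr(rho^2) = sum of eigenvalues squared
= (4/26)^2 + (7/26)^2 + (8/26)^2 + (1/26)^2 + (6/26)^2
= (16 + 49 + 64 + 1 + 36) / 676
= 166/676
= 0.2456

0.2456


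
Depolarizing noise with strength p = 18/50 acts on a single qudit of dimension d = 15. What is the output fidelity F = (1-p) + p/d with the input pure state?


F = (1-p) + p/d
= (1 - 0.3600) + 0.3600/15
= 0.6400 + 0.0240
= 0.6640

0.6640


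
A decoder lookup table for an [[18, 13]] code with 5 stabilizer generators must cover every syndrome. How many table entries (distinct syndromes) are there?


Each stabilizer generator gives a binary (+1 or -1) measurement outcome.
With 5 independent generators:
Total syndromes = 2^5
= 32

32


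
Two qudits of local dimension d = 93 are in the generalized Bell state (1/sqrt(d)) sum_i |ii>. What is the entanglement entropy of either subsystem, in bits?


For a maximally entangled state in d x d:
S = log2(d) = log2(93)
= 6.5392

6.5392


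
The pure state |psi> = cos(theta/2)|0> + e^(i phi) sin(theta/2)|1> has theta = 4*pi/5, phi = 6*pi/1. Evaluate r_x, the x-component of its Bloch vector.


theta = 2.5133, phi = 18.8496
r_x = sin(theta)*cos(phi) = 0.5878 * 1.0000
r_x = 0.5878

0.5878


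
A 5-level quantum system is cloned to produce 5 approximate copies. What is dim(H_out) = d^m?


Output space = H^(tensor 5) where dim(H) = 5
dim = 5^5
= 25 (after 2 factors)
= 125 (after 3 factors)
= 625 (after 4 factors)
= 3125 (after 5 factors)
= 3125

3125


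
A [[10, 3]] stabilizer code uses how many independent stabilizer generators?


For an [[n,k]] stabilizer code:
Number of stabilizer generators = n - k
= 10 - 3
= 7

7


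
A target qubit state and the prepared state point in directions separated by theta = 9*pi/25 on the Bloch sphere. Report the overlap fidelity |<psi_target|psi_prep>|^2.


For states separated by angle theta on Bloch sphere:
F = cos^2(theta/2)
theta = 9*pi/25 = 1.1310
theta/2 = 0.5655
cos(theta/2) = 0.8443
F = 0.7129

0.7129


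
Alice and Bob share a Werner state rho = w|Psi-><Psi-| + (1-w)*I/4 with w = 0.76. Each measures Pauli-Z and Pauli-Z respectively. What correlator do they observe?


|Psi-> = (|01> - |10>)/sqrt(2)
For the pure Bell state, <Z_A Z_B> = -1 (Bell-state Pauli correlator).
The maximally-mixed part I/4 has tr(I/4 * P tensor P) = 0 for any traceless Pauli P.
So <Z_A Z_B>_rho = w * (-1) + (1 - w) * 0
= 0.76 * (-1)
= -0.7600

-0.7600
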